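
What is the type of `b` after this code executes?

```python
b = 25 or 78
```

'or' returns the first truthy value (25, which is int)

int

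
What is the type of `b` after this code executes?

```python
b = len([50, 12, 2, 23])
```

len() always returns int

int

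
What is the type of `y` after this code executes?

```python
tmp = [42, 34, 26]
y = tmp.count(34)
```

list.count() returns int

int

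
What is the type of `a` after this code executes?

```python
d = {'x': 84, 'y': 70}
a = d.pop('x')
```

dict.pop() returns the value (int)

int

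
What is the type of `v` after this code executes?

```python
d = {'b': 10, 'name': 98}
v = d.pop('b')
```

dict.pop() returns the value (int)

int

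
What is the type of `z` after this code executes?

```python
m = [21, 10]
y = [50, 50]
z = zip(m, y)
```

zip() returns a zip iterator object

zip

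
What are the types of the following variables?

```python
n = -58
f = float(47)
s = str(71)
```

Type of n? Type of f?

n is int; f is float

int, float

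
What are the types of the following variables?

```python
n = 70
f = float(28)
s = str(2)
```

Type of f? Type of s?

f is float; s is str

float, str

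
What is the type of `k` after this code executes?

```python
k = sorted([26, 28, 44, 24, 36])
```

sorted() always returns list

list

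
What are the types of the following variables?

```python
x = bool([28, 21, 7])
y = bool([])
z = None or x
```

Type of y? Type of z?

bool() returns bool; None or <bool> returns the bool

bool, bool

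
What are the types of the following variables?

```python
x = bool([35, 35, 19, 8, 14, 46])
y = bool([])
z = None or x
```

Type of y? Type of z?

bool() returns bool; None or <bool> returns the bool

bool, bool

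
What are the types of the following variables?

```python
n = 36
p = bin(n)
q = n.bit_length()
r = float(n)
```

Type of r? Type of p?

float() returns float; bin() returns str

float, str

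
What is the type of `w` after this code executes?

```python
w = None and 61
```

'and' returns first falsy value (None)

NoneType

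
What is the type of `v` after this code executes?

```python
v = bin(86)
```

bin() returns str representation

str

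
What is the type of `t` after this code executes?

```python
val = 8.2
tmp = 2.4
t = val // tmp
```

float // float returns float (floor division preserves float type)

float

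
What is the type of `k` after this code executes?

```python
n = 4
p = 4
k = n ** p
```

int ** positive int returns int (4 ** 4 = 256)

int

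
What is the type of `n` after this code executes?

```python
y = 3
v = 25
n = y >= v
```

Comparison operators return bool

bool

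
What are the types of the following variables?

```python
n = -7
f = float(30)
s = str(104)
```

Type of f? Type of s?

f is float; s is str

float, str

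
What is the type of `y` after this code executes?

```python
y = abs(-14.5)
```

abs() of float returns float

float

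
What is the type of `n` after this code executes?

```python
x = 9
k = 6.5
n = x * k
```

int * float returns float (9 * 6.5 = 58.5)

float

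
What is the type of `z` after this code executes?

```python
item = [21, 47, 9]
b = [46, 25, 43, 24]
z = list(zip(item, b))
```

list(zip(...)) returns a list of tuples

list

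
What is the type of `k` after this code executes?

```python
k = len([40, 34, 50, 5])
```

len() always returns int

int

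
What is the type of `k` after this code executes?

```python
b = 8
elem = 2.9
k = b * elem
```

int * float returns float (8 * 2.9 = 23.2)

float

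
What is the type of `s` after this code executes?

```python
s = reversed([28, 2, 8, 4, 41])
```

reversed() on a list returns a list_reverseiterator

list_reverseiterator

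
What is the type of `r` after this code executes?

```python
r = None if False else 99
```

Ternary: condition is False, else branch (99) taken → int

int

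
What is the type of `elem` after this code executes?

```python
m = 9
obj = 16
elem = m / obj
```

int / int always returns float in Python 3 (9 / 16 = 0.5625)

float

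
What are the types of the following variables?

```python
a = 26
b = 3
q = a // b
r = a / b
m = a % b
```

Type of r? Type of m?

int / int returns float; int % int returns int

float, int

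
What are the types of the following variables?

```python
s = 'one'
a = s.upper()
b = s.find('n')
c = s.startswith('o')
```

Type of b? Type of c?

str.find() returns int; str.startswith() returns bool

int, bool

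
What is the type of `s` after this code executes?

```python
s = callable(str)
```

callable() returns bool

bool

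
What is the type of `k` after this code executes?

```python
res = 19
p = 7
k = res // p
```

int // int returns int (19 // 7 = 2)

int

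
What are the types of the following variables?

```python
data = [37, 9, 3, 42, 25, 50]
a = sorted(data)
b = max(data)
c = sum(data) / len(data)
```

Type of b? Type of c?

max of ints returns int; int / int returns float

int, float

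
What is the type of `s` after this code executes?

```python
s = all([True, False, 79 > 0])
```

all() returns bool

bool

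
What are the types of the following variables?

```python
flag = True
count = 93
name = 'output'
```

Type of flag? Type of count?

flag is bool; count is int

bool, int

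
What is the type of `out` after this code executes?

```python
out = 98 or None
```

'or' returns first truthy value (98, int)

int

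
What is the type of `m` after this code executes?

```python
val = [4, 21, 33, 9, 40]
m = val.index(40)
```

list.index() returns int

int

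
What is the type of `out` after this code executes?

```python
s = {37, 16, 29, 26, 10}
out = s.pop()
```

Popping from a set of ints returns int

int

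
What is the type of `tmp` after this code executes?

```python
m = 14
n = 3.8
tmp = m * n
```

int * float returns float (14 * 3.8 = 53.2)

float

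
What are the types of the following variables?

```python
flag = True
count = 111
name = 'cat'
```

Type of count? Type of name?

count is int; name is str

int, str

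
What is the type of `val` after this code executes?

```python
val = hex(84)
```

hex() returns str representation

str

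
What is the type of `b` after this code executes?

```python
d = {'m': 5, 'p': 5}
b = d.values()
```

.values() returns a dict_values view object

dict_values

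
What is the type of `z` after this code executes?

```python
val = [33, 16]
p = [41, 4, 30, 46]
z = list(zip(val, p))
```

list(zip(...)) returns a list of tuples

list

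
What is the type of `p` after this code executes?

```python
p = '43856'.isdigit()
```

str.isdigit() returns bool

bool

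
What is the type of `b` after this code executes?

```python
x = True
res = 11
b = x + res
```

bool + int returns int (True is 1, so 1 + 11 = 12)

int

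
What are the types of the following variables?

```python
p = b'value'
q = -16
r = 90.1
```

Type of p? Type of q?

p is bytes; q is int

bytes, int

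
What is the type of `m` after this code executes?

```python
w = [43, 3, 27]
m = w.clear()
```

list.clear() returns None

NoneType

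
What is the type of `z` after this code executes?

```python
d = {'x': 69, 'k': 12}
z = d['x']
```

Accessing dict[str, int] with key 'x' returns int value 69

int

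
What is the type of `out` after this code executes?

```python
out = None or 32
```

'or' with None returns the other value (32, int)

int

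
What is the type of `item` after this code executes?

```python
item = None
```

None has type NoneType

NoneType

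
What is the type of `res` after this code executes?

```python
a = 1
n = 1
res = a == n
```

Equality comparison returns bool

bool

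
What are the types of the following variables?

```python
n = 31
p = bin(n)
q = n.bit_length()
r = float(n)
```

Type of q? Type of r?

int.bit_length() returns int; float() returns float

int, float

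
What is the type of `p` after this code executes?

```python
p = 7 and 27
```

'and' returns the last value when all truthy (27, which is int)

int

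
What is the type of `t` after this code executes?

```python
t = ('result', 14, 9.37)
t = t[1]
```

Index 1 of tuple is 14 which is int

int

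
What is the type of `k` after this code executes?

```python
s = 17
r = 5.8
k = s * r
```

int * float returns float (17 * 5.8 = 98.6)

float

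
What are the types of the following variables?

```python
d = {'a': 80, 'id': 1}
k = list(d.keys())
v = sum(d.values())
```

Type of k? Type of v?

list(...) returns list; sum of int values returns int

list, int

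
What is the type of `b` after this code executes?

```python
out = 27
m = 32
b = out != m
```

Comparison operators return bool

bool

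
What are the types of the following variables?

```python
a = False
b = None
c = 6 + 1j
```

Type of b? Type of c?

b is NoneType; c is complex

NoneType, complex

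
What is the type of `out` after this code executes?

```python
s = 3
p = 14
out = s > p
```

Comparison operators return bool

bool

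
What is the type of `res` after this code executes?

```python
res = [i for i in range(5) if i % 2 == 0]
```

A list comprehension [...] produces a list

list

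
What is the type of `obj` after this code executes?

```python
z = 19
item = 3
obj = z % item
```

int % int returns int (19 % 3 = 1)

int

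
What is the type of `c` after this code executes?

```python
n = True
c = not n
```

'not' always returns bool

bool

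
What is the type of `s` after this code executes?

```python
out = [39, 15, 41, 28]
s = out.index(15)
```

list.index() returns int

int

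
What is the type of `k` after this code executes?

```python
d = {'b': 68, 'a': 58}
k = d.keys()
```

.keys() returns a dict_keys view object

dict_keys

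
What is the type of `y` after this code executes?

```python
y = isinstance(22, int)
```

isinstance() returns bool

bool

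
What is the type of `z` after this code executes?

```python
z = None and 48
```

'and' returns first falsy value (None)

NoneType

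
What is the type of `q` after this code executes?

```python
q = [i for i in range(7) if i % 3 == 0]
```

A list comprehension [...] produces a list

list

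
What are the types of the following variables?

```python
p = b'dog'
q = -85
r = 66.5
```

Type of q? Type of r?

q is int; r is float

int, float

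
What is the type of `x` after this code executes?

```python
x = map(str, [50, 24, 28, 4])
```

map() returns a map iterator object

map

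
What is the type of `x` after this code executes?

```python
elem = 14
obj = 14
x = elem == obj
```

Equality comparison returns bool

bool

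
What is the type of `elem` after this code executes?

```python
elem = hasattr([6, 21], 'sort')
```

hasattr() returns bool

bool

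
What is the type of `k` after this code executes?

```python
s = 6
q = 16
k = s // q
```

int // int returns int (6 // 16 = 0)

int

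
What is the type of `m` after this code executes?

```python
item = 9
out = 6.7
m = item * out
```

int * float returns float (9 * 6.7 = 60.3)

float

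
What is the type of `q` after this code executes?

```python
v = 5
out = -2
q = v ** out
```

int ** negative int returns float

float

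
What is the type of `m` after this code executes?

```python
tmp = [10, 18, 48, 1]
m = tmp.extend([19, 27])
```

list.extend() returns None

NoneType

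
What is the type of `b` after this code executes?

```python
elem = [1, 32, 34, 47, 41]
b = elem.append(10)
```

list.append() returns None (mutates in place)

NoneType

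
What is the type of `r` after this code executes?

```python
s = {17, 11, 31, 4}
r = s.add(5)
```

set.add() returns None (mutates in place)

NoneType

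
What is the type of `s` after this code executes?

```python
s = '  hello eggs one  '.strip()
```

str.strip() returns str

str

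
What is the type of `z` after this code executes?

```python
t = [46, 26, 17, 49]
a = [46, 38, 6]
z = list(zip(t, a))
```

list(zip(...)) returns a list of tuples

list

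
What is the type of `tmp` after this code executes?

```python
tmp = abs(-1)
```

abs() of int returns int

int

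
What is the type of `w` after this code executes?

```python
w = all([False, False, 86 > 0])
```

all() returns bool

bool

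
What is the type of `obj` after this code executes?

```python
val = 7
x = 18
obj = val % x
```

int % int returns int (7 % 18 = 7)

int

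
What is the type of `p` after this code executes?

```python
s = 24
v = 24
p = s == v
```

Equality comparison returns bool

bool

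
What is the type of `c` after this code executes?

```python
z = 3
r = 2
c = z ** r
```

int ** positive int returns int (3 ** 2 = 9)

int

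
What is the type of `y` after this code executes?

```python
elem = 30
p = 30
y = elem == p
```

Equality comparison returns bool

bool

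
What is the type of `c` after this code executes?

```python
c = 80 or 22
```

'or' returns the first truthy value (80, which is int)

int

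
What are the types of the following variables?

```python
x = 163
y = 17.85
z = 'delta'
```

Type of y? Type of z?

y is float; z is str

float, str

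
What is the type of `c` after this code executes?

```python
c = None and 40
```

'and' returns first falsy value (None)

NoneType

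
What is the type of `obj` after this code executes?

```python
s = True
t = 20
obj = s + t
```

bool + int returns int (True is 1, so 1 + 20 = 21)

int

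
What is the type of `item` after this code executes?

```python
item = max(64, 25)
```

max() of ints returns int

int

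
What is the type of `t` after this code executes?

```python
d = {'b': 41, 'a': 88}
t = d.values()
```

.values() returns a dict_values view object

dict_values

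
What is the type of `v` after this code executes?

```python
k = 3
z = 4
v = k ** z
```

int ** positive int returns int (3 ** 4 = 81)

int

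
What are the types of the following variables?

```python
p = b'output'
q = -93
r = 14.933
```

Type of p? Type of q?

p is bytes; q is int

bytes, int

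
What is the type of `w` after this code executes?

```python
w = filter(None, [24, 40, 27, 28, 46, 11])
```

filter() returns a filter iterator object

filter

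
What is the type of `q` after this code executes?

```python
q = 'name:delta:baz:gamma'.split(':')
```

str.split() returns list

list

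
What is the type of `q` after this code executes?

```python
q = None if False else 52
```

Ternary: condition is False, else branch (52) taken → int

int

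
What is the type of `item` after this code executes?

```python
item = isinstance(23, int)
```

isinstance() returns bool

bool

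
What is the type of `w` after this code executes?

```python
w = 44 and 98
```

'and' returns the last value when all truthy (98, which is int)

int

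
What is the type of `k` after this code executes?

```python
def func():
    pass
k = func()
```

A function with no return statement returns None

NoneType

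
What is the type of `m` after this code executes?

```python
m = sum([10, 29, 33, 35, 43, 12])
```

sum() of ints returns int

int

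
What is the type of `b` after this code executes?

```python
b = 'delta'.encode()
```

str.encode() returns bytes

bytes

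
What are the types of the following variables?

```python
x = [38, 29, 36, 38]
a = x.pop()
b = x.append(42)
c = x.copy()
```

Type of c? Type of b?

list.copy() returns list; list.append() returns None

list, NoneType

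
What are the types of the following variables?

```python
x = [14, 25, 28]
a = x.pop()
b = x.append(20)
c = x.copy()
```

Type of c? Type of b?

list.copy() returns list; list.append() returns None

list, NoneType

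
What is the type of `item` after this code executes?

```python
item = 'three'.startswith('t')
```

str.startswith() returns bool

bool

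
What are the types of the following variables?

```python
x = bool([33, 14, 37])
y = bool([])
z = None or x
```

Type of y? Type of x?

bool() returns bool; bool() returns bool

bool, bool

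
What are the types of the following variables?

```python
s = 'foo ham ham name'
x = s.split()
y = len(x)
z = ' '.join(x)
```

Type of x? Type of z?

str.split() returns list; str.join() returns str

list, str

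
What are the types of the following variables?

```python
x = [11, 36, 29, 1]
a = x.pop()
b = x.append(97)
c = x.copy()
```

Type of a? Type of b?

list.pop() returns the element (int); list.append() returns None

int, NoneType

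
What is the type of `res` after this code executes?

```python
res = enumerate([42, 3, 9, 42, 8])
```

enumerate() returns an enumerate iterator object

enumerate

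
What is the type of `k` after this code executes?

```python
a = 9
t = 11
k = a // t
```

int // int returns int (9 // 11 = 0)

int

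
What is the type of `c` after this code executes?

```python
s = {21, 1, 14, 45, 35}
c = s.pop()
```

Popping from a set of ints returns int

int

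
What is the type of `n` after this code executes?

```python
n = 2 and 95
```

'and' returns the last value when all truthy (95, which is int)

int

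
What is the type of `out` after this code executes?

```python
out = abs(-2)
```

abs() of int returns int

int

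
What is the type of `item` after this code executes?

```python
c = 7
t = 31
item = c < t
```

Comparison operators return bool

bool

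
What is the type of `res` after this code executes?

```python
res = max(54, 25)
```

max() of ints returns int

int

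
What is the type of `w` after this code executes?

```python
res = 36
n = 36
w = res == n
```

Equality comparison returns bool

bool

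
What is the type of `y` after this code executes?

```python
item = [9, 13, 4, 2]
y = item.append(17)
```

list.append() returns None (mutates in place)

NoneType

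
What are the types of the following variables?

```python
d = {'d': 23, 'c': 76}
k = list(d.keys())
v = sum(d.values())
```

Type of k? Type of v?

list(...) returns list; sum of int values returns int

list, int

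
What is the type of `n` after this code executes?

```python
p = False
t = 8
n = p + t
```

bool + int returns int (False is 0, so 0 + 8 = 8)

int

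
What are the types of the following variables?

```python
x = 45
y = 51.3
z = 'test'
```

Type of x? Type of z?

x is int; z is str

int, str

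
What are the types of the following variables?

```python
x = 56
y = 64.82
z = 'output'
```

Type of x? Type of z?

x is int; z is str

int, str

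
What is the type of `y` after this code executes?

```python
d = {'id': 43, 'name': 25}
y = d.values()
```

.values() returns a dict_values view object

dict_values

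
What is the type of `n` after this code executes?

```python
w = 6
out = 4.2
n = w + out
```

int + float returns float (6 + 4.2 = 10.2)

float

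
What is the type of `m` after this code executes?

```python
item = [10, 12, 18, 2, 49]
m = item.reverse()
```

list.reverse() returns None

NoneType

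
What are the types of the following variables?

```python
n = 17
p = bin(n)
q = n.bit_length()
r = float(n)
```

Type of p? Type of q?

bin() returns str; int.bit_length() returns int

str, int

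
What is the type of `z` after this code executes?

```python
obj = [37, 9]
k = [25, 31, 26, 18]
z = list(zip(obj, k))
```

list(zip(...)) returns a list of tuples

list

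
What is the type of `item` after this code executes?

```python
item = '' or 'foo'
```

'or' returns first truthy value ('foo', which is str)

str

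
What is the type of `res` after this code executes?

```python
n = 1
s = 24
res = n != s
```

Comparison operators return bool

bool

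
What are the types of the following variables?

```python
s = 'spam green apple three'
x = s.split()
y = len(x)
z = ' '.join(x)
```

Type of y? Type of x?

len() returns int; str.split() returns list

int, list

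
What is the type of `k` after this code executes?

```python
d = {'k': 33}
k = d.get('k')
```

dict.get() returns the value (int) when key is found

int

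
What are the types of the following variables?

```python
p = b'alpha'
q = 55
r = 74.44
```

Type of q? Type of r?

q is int; r is float

int, float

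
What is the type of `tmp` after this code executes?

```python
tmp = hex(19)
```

hex() returns str representation

str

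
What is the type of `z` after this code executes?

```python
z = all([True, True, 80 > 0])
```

all() returns bool

bool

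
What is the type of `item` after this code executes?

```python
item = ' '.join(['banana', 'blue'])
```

str.join() returns str

str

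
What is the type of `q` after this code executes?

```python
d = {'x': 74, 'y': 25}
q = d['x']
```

Accessing dict[str, int] with key 'x' returns int value 74

int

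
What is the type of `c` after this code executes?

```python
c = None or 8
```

'or' with None returns the other value (8, int)

int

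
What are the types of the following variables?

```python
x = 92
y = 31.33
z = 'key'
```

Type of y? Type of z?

y is float; z is str

float, str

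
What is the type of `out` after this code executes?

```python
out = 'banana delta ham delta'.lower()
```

str.lower() returns str

str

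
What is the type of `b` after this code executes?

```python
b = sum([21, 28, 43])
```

sum() of ints returns int

int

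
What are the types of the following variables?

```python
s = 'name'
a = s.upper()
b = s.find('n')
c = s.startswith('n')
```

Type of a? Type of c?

str.upper() returns str; str.startswith() returns bool

str, bool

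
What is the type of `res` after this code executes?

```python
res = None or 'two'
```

'or' with None returns the other value ('two', str)

str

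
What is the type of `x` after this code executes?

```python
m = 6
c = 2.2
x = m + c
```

int + float returns float (6 + 2.2 = 8.2)

float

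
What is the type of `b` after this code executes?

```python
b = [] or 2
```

'or' returns first truthy value (2, which is int)

int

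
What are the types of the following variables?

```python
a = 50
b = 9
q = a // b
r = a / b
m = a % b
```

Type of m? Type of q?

int % int returns int; int // int returns int

int, int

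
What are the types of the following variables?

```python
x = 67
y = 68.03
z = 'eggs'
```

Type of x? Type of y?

x is int; y is float

int, float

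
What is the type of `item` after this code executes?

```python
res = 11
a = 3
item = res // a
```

int // int returns int (11 // 3 = 3)

int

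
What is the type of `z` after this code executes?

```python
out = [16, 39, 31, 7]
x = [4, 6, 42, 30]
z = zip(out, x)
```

zip() returns a zip iterator object

zip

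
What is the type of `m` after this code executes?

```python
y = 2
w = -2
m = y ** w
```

int ** negative int returns float

float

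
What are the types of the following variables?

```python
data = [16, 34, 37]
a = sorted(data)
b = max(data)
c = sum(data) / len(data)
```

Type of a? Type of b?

sorted() returns list; max of ints returns int

list, int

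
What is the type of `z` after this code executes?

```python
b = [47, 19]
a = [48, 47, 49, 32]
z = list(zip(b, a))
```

list(zip(...)) returns a list of tuples

list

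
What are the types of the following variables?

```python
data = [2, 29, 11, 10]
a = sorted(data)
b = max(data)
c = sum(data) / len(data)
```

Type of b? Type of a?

max of ints returns int; sorted() returns list

int, list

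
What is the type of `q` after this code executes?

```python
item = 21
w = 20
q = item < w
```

Comparison operators return bool

bool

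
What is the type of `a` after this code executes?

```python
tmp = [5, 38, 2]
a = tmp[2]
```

Indexing a list of ints returns int (tmp[2] = 2)

int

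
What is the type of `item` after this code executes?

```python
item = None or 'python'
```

'or' with None returns the other value ('python', str)

str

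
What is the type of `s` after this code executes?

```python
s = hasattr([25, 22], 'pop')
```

hasattr() returns bool

bool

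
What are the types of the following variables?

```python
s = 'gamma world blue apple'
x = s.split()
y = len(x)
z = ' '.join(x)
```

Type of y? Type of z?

len() returns int; str.join() returns str

int, str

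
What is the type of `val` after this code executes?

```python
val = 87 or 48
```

'or' returns the first truthy value (87, which is int)

int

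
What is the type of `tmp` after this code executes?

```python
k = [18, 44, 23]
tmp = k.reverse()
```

list.reverse() returns None

NoneType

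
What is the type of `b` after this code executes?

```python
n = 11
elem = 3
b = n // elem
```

int // int returns int (11 // 3 = 3)

int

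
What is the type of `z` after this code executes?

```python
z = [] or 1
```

'or' returns first truthy value (1, which is int)

int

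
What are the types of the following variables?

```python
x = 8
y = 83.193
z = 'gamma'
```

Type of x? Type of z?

x is int; z is str

int, str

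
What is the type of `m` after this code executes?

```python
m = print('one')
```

print() returns None

NoneType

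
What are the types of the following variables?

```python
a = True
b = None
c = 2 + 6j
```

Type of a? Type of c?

a is bool; c is complex

bool, complex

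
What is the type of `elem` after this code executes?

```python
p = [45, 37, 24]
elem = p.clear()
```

list.clear() returns None

NoneType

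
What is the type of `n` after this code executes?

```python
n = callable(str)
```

callable() returns bool

bool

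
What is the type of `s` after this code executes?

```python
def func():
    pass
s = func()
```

A function with no return statement returns None

NoneType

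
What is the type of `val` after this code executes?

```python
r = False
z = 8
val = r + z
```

bool + int returns int (False is 0, so 0 + 8 = 8)

int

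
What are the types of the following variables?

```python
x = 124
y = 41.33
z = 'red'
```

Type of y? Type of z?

y is float; z is str

float, str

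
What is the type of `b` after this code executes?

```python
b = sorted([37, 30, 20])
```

sorted() always returns list

list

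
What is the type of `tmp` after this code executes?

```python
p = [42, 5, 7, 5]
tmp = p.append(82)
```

list.append() returns None (mutates in place)

NoneType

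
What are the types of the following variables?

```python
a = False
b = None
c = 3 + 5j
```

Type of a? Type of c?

a is bool; c is complex

bool, complex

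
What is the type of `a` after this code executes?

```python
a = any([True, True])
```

any() returns bool

bool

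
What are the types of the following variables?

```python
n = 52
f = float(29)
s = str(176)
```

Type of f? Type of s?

f is float; s is str

float, str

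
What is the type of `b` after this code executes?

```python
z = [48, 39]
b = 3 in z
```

'in' operator returns bool

bool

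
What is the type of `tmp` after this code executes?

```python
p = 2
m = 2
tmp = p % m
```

int % int returns int (2 % 2 = 0)

int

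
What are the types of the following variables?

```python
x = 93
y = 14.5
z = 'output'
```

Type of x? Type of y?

x is int; y is float

int, float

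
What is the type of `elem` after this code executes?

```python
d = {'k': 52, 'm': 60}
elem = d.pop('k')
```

dict.pop() returns the value (int)

int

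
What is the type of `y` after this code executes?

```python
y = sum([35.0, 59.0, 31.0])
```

sum() of floats returns float

float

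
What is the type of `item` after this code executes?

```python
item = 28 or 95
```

'or' returns the first truthy value (28, which is int)

int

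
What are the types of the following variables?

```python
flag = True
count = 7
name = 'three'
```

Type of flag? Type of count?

flag is bool; count is int

bool, int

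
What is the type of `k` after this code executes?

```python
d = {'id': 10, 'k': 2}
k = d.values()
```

.values() returns a dict_values view object

dict_values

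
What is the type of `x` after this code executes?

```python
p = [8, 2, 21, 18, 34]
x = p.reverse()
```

list.reverse() returns None

NoneType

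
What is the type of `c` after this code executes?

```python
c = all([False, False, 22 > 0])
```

all() returns bool

bool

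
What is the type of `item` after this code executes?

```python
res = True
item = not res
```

'not' always returns bool

bool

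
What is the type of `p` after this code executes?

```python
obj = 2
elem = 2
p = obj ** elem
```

int ** positive int returns int (2 ** 2 = 4)

int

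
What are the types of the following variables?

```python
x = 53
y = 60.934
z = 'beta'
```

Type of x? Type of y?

x is int; y is float

int, float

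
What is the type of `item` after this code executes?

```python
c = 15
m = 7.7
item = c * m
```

int * float returns float (15 * 7.7 = 115.5)

float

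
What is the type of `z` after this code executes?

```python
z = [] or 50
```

'or' returns first truthy value (50, which is int)

int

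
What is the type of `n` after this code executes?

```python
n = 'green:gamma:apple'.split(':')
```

str.split() returns list

list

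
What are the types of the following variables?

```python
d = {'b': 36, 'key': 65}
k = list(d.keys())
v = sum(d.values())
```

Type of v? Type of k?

sum of int values returns int; list(...) returns list

int, list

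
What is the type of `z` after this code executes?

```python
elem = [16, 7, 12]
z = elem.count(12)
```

list.count() returns int

int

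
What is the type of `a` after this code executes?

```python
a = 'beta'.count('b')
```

str.count() returns int

int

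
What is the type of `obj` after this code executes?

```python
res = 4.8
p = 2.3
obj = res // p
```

float // float returns float (floor division preserves float type)

float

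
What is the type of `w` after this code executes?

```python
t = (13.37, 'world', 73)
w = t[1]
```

Index 1 of tuple is 'world' which is str

str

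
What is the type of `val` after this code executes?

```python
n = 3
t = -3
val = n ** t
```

int ** negative int returns float

float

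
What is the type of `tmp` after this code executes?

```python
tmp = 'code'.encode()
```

str.encode() returns bytes

bytes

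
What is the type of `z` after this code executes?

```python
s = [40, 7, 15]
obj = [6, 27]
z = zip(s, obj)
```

zip() returns a zip iterator object

zip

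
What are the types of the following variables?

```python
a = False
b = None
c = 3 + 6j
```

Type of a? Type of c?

a is bool; c is complex

bool, complex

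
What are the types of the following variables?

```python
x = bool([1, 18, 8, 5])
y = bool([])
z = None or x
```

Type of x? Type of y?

bool() returns bool; bool() returns bool

bool, bool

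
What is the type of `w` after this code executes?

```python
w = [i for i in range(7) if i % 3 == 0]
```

A list comprehension [...] produces a list

list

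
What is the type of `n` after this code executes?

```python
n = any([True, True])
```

any() returns bool

bool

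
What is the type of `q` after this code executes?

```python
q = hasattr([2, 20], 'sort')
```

hasattr() returns bool

bool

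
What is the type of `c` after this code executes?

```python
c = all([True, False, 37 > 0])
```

all() returns bool

bool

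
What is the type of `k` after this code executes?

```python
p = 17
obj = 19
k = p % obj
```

int % int returns int (17 % 19 = 17)

int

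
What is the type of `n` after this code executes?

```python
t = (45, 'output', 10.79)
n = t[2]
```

Index 2 of tuple is 10.79 which is float

float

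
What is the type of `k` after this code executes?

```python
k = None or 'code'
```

'or' with None returns the other value ('code', str)

str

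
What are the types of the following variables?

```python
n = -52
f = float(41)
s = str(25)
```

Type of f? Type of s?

f is float; s is str

float, str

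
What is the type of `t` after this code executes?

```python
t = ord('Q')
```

ord() returns int (Unicode code point)

int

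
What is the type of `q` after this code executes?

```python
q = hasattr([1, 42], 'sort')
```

hasattr() returns bool

bool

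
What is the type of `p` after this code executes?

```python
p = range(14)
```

range() returns a range object

range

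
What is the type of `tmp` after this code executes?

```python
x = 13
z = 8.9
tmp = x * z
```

int * float returns float (13 * 8.9 = 115.7)

float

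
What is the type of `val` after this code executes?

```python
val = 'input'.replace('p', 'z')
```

str.replace() returns str

str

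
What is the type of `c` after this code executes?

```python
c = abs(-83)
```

abs() of int returns int

int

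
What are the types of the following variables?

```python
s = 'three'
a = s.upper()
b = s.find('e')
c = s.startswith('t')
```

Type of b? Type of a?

str.find() returns int; str.upper() returns str

int, str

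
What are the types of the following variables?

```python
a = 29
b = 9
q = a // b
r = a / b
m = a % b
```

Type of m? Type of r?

int % int returns int; int / int returns float

int, float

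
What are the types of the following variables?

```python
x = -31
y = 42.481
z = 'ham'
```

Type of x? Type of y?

x is int; y is float

int, float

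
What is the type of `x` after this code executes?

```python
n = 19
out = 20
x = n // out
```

int // int returns int (19 // 20 = 0)

int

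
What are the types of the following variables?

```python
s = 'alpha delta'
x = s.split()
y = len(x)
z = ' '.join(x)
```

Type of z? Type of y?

str.join() returns str; len() returns int

str, int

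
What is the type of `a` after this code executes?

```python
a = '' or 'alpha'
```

'or' returns first truthy value ('alpha', which is str)

str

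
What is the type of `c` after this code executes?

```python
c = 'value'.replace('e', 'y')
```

str.replace() returns str

str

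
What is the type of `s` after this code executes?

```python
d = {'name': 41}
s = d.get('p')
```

dict.get() returns None when key 'p' is not found and no default given

NoneType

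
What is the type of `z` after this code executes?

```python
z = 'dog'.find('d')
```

str.find() returns int (index, or -1)

int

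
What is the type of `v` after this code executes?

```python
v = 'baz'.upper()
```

str.upper() returns str

str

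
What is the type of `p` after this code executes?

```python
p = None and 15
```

'and' returns first falsy value (None)

NoneType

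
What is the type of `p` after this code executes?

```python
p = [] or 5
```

'or' returns first truthy value (5, which is int)

int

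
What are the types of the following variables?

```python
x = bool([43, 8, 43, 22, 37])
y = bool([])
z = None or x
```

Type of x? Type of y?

bool() returns bool; bool() returns bool

bool, bool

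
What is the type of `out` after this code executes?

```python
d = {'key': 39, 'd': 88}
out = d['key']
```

Accessing dict[str, int] with key 'key' returns int value 39

int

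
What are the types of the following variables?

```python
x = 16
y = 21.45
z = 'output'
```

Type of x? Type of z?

x is int; z is str

int, str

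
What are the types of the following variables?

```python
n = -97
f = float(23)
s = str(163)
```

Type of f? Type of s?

f is float; s is str

float, str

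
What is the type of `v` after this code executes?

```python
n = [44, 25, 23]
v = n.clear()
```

list.clear() returns None

NoneType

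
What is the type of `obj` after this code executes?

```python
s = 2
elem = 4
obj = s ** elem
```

int ** positive int returns int (2 ** 4 = 16)

int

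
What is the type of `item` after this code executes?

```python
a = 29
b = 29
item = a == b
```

Equality comparison returns bool

bool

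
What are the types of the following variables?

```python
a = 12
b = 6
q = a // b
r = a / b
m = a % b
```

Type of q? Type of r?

int // int returns int; int / int returns float

int, float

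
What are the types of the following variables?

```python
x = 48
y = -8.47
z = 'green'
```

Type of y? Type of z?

y is float; z is str

float, str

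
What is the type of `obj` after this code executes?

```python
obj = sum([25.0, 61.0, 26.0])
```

sum() of floats returns float

float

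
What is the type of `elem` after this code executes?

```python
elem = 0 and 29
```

'and' returns the first falsy value (0, which is int)

int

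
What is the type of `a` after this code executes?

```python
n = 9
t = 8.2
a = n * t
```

int * float returns float (9 * 8.2 = 73.8)

float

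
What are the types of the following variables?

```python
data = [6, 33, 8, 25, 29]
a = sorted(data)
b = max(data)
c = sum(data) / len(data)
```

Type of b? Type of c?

max of ints returns int; int / int returns float

int, float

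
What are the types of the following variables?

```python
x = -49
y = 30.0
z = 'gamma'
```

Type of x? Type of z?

x is int; z is str

int, str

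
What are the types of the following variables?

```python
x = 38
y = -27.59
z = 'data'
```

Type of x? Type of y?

x is int; y is float

int, float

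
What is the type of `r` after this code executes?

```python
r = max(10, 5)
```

max() of ints returns int

int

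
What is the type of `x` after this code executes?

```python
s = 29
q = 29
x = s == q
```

Equality comparison returns bool

bool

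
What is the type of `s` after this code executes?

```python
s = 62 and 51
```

'and' returns the last value when all truthy (51, which is int)

int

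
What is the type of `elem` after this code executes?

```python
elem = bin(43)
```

bin() returns str representation

str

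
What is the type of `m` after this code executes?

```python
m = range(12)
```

range() returns a range object

range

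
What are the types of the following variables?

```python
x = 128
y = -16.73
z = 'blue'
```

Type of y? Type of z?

y is float; z is str

float, str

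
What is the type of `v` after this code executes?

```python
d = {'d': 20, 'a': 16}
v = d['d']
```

Accessing dict[str, int] with key 'd' returns int value 20

int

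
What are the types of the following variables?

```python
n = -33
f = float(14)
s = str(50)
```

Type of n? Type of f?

n is int; f is float

int, float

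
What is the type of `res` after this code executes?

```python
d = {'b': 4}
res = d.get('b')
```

dict.get() returns the value (int) when key is found

int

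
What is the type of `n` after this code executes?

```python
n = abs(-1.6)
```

abs() of float returns float

float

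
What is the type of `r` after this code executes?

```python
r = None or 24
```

'or' with None returns the other value (24, int)

int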